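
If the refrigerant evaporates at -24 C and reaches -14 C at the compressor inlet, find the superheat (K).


Superheat = T_suction - T_evap
Superheat = -14 - (-24)
Superheat = 10 K

10


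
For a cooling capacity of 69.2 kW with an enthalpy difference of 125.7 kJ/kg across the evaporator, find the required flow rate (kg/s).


m_dot = Q / dh
m_dot = 69.2 / 125.7
m_dot = 0.5505 kg/s

0.5505


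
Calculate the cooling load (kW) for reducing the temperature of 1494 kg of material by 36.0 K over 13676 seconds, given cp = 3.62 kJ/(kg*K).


Q = m * cp * dT / t
Q = 1494 * 3.62 * 36.0 / 13676
Q = 14.236 kW

14.236


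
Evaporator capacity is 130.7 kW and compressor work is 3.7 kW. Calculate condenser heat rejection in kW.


Q_cond = Q_evap + W
Q_cond = 130.7 + 3.7
Q_cond = 134.4 kW

134.4


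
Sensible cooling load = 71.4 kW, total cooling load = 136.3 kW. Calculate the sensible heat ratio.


SHR = Q_sensible / Q_total
SHR = 71.4 / 136.3
SHR = 0.524

0.524


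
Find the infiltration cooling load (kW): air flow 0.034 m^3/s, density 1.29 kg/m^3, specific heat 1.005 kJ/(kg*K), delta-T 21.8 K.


Q = V_dot * rho * cp * dT
Q = 0.034 * 1.29 * 1.005 * 21.8
Q = 0.961 kW

0.961


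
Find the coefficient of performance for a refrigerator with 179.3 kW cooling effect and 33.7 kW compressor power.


COP = Q_evap / W
COP = 179.3 / 33.7
COP = 5.32

5.32


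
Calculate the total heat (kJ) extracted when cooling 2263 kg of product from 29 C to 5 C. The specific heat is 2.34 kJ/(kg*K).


dT = 29 - (5) = 24 K
Q = m * cp * dT = 2263 * 2.34 * 24
Q = 127090 kJ

127090


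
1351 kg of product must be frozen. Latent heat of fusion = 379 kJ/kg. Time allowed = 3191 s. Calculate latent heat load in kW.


Q_lat = m * h_fg / t
Q_lat = 1351 * 379 / 3191
Q_lat = 160.46 kW

160.46


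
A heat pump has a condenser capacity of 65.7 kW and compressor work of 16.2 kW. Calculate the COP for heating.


COP_hp = Q_cond / W
COP_hp = 65.7 / 16.2
COP_hp = 4.056

4.056


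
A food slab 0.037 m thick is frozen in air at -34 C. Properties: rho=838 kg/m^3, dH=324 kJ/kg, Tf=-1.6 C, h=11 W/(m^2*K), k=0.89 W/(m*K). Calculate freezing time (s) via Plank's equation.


dT = -1.6 - (-34) = 32.4 K
term1 = a/(2h) = 0.037/(2*11) = 0.001681818182
term2 = a^2/(8k) = 0.037^2/(8*0.89) = 0.0001922752809
t = rho*dH*1000/dT * (term1 + term2)
t = 838*324*1000/32.4 * (0.001681818182 + 0.0001922752809)
t = 15705 s

15705


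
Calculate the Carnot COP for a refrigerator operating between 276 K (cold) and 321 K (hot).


dT = 321 - 276 = 45 K
COP_carnot = T_cold / dT = 276 / 45
COP_carnot = 6.133

6.133


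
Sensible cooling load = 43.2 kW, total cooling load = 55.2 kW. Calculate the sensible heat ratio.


SHR = Q_sensible / Q_total
SHR = 43.2 / 55.2
SHR = 0.783

0.783


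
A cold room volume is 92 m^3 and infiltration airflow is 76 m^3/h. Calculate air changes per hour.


ACH = flow / volume
ACH = 76 / 92
ACH = 0.826

0.826


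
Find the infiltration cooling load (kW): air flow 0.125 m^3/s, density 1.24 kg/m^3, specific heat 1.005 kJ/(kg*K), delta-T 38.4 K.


Q = V_dot * rho * cp * dT
Q = 0.125 * 1.24 * 1.005 * 38.4
Q = 5.982 kW

5.982


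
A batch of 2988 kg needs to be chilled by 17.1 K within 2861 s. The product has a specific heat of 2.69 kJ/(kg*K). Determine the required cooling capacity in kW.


Q = m * cp * dT / t
Q = 2988 * 2.69 * 17.1 / 2861
Q = 48.041 kW

48.041


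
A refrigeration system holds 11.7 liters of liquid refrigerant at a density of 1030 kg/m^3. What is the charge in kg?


Charge = V * rho / 1000
Charge = 11.7 * 1030 / 1000
Charge = 12.05 kg

12.05


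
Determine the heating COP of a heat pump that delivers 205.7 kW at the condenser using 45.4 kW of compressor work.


COP_hp = Q_cond / W
COP_hp = 205.7 / 45.4
COP_hp = 4.531

4.531


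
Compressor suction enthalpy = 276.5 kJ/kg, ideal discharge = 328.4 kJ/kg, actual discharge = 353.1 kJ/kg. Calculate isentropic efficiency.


dh_ideal = 328.4 - 276.5 = 51.9 kJ/kg
dh_actual = 353.1 - 276.5 = 76.6 kJ/kg
eta_s = dh_ideal / dh_actual = 51.9 / 76.6
eta_s = 0.6775

0.6775


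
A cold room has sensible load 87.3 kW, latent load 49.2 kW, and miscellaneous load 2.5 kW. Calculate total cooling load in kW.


Q_total = Q_s + Q_l + Q_misc
Q_total = 87.3 + 49.2 + 2.5
Q_total = 139.0 kW

139.0


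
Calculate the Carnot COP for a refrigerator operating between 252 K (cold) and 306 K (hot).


dT = 306 - 252 = 54 K
COP_carnot = T_cold / dT = 252 / 54
COP_carnot = 4.667

4.667


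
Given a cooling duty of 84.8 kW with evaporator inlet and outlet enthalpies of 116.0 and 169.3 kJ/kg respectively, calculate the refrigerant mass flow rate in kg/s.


dh = 169.3 - 116.0 = 53.3 kJ/kg
m_dot = Q / dh = 84.8 / 53.3 = 1.591 kg/s

1.591


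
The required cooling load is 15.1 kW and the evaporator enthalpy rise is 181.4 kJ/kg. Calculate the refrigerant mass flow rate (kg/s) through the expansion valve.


m_dot = Q / dh
m_dot = 15.1 / 181.4
m_dot = 0.0832 kg/s

0.0832


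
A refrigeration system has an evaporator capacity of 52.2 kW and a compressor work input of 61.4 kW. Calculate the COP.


COP = Q_evap / W
COP = 52.2 / 61.4
COP = 0.85

0.85


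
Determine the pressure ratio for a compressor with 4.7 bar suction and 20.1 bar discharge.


PR = P_high / P_low
PR = 20.1 / 4.7
PR = 4.277

4.277


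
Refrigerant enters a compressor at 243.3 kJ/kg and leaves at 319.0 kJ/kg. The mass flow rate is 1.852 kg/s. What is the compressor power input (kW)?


dh = 319.0 - 243.3 = 75.7 kJ/kg
W = m_dot * dh = 1.852 * 75.7 = 140.2 kW

140.2


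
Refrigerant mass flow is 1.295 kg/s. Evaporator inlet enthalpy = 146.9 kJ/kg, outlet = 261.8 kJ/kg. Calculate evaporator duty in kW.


dh = 261.8 - 146.9 = 114.9 kJ/kg
Q_evap = m_dot * dh = 1.295 * 114.9
Q_evap = 148.8 kW

148.8


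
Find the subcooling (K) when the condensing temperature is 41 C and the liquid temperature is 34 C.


Subcooling = T_cond - T_liquid
Subcooling = 41 - 34
Subcooling = 7 K

7


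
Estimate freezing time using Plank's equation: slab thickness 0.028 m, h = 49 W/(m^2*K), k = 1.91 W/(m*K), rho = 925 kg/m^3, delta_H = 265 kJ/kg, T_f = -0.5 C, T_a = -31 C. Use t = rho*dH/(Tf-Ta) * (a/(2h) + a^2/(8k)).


dT = -0.5 - (-31) = 30.5 K
term1 = a/(2h) = 0.028/(2*49) = 0.0002857142857
term2 = a^2/(8k) = 0.028^2/(8*1.91) = 0.00005130890052
t = rho*dH*1000/dT * (term1 + term2)
t = 925*265*1000/30.5 * (0.0002857142857 + 0.00005130890052)
t = 2709 s

2709


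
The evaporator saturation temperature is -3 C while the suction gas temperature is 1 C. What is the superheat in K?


Superheat = T_suction - T_evap
Superheat = 1 - (-3)
Superheat = 4 K

4


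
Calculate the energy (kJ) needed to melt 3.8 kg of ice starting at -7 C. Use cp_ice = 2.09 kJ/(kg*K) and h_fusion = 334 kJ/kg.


Sensible heat = cp * dT = 2.09 * 7 = 14.63 kJ/kg
Total per kg = 14.63 + 334 = 348.63 kJ/kg
Q = m * total = 3.8 * 348.63
Q = 1324.8 kJ

1324.8


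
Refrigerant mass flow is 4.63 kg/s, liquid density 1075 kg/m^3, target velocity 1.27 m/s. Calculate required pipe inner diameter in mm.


A = m_dot / (rho * v) = 4.63 / (1075 * 1.27) = 0.003391320271 m^2
d = sqrt(4*A/pi) * 1000
d = 65.7 mm

65.7


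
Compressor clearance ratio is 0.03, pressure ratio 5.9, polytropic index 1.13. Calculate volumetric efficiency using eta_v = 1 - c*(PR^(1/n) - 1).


PR^(1/n) = 5.9^(1/1.13) = 4.81027518
eta_v = 1 - 0.03 * (4.81027518 - 1)
eta_v = 0.8857

0.8857


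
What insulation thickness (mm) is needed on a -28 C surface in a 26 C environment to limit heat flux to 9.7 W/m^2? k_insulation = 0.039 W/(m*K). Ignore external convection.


dT = 26 - (-28) = 54 K
thickness = k * dT / q_max * 1000
thickness = 0.039 * 54 / 9.7 * 1000
thickness = 217.1 mm

217.1


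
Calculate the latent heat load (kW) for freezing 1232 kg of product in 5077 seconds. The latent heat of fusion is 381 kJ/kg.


Q_lat = m * h_fg / t
Q_lat = 1232 * 381 / 5077
Q_lat = 92.45 kW

92.45


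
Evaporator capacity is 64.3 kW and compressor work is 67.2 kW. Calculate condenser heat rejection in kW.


Q_cond = Q_evap + W
Q_cond = 64.3 + 67.2
Q_cond = 131.5 kW

131.5


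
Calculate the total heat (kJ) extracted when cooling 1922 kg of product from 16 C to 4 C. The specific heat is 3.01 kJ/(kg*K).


dT = 16 - (4) = 12 K
Q = m * cp * dT = 1922 * 3.01 * 12
Q = 69423 kJ

69423


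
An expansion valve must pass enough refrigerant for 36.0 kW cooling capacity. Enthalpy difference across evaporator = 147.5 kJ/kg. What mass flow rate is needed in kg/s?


m_dot = Q / dh
m_dot = 36.0 / 147.5
m_dot = 0.2441 kg/s

0.2441


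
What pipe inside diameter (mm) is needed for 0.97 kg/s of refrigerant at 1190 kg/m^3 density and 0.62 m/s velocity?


A = m_dot / (rho * v) = 0.97 / (1190 * 0.62) = 0.001314719436 m^2
d = sqrt(4*A/pi) * 1000
d = 40.9 mm

40.9


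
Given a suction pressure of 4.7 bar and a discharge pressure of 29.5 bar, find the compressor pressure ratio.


PR = P_high / P_low
PR = 29.5 / 4.7
PR = 6.277

6.277


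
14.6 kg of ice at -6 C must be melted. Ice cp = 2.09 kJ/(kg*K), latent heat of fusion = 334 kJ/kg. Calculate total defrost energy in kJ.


Sensible heat = cp * dT = 2.09 * 6 = 12.54 kJ/kg
Total per kg = 12.54 + 334 = 346.54 kJ/kg
Q = m * total = 14.6 * 346.54
Q = 5059.5 kJ

5059.5


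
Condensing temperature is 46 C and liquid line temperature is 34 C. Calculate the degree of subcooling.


Subcooling = T_cond - T_liquid
Subcooling = 46 - 34
Subcooling = 12 K

12


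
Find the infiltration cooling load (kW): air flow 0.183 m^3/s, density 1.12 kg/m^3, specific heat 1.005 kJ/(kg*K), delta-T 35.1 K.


Q = V_dot * rho * cp * dT
Q = 0.183 * 1.12 * 1.005 * 35.1
Q = 7.23 kW

7.23


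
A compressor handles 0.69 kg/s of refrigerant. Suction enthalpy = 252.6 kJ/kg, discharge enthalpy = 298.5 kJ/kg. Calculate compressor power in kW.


dh = 298.5 - 252.6 = 45.9 kJ/kg
W = m_dot * dh = 0.69 * 45.9 = 31.67 kW

31.67


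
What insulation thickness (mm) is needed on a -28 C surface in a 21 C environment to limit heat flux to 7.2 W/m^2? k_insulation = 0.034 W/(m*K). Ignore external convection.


dT = 21 - (-28) = 49 K
thickness = k * dT / q_max * 1000
thickness = 0.034 * 49 / 7.2 * 1000
thickness = 231.4 mm

231.4


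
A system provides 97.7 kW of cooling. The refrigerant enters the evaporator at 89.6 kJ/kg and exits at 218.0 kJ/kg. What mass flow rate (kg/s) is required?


dh = 218.0 - 89.6 = 128.4 kJ/kg
m_dot = Q / dh = 97.7 / 128.4 = 0.7609 kg/s

0.7609


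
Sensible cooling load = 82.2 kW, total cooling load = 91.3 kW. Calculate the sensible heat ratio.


SHR = Q_sensible / Q_total
SHR = 82.2 / 91.3
SHR = 0.9

0.9


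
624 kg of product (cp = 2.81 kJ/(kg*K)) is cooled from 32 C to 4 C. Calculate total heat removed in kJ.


dT = 32 - (4) = 28 K
Q = m * cp * dT = 624 * 2.81 * 28
Q = 49096 kJ

49096


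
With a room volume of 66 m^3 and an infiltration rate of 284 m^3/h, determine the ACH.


ACH = flow / volume
ACH = 284 / 66
ACH = 4.303

4.303


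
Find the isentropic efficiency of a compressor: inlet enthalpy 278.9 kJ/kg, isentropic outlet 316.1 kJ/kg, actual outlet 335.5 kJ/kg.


dh_ideal = 316.1 - 278.9 = 37.2 kJ/kg
dh_actual = 335.5 - 278.9 = 56.6 kJ/kg
eta_s = dh_ideal / dh_actual = 37.2 / 56.6
eta_s = 0.6572

0.6572


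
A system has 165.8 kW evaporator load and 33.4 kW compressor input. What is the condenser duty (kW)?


Q_cond = Q_evap + W
Q_cond = 165.8 + 33.4
Q_cond = 199.2 kW

199.2


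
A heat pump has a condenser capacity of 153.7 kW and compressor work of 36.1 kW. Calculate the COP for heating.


COP_hp = Q_cond / W
COP_hp = 153.7 / 36.1
COP_hp = 4.258

4.258


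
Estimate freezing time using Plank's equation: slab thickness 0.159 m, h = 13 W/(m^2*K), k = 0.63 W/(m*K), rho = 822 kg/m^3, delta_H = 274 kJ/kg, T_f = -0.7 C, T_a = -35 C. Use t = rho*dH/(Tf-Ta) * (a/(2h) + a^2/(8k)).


dT = -0.7 - (-35) = 34.3 K
term1 = a/(2h) = 0.159/(2*13) = 0.006115384615
term2 = a^2/(8k) = 0.159^2/(8*0.63) = 0.005016071429
t = rho*dH*1000/dT * (term1 + term2)
t = 822*274*1000/34.3 * (0.006115384615 + 0.005016071429)
t = 73094 s

73094


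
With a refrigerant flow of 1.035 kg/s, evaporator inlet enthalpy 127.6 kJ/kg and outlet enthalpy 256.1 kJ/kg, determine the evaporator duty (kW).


dh = 256.1 - 127.6 = 128.5 kJ/kg
Q_evap = m_dot * dh = 1.035 * 128.5
Q_evap = 133.0 kW

133.0


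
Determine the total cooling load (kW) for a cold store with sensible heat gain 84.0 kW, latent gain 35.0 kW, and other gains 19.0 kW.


Q_total = Q_s + Q_l + Q_misc
Q_total = 84.0 + 35.0 + 19.0
Q_total = 138.0 kW

138.0


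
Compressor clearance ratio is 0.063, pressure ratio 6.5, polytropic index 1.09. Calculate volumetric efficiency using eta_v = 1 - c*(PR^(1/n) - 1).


PR^(1/n) = 6.5^(1/1.09) = 5.56919046
eta_v = 1 - 0.063 * (5.56919046 - 1)
eta_v = 0.7121

0.7121


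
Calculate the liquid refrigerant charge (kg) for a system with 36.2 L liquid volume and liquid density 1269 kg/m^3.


Charge = V * rho / 1000
Charge = 36.2 * 1269 / 1000
Charge = 45.94 kg

45.94


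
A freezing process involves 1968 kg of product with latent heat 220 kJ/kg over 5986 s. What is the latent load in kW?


Q_lat = m * h_fg / t
Q_lat = 1968 * 220 / 5986
Q_lat = 72.33 kW

72.33


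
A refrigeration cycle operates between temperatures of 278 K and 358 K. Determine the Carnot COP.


dT = 358 - 278 = 80 K
COP_carnot = T_cold / dT = 278 / 80
COP_carnot = 3.475

3.475


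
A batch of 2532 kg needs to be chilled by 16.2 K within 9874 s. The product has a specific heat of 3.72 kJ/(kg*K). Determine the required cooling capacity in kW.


Q = m * cp * dT / t
Q = 2532 * 3.72 * 16.2 / 9874
Q = 15.454 kW

15.454


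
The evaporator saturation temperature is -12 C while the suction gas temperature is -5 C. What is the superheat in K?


Superheat = T_suction - T_evap
Superheat = -5 - (-12)
Superheat = 7 K

7


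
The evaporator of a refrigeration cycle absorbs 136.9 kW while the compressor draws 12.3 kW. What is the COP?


COP = Q_evap / W
COP = 136.9 / 12.3
COP = 11.13

11.13


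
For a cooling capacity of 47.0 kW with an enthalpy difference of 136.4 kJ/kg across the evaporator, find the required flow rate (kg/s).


m_dot = Q / dh
m_dot = 47.0 / 136.4
m_dot = 0.3446 kg/s

0.3446


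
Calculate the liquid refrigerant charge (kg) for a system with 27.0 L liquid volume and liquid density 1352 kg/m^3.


Charge = V * rho / 1000
Charge = 27.0 * 1352 / 1000
Charge = 36.5 kg

36.5


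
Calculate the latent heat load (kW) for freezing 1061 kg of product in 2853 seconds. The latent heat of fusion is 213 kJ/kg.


Q_lat = m * h_fg / t
Q_lat = 1061 * 213 / 2853
Q_lat = 79.21 kW

79.21


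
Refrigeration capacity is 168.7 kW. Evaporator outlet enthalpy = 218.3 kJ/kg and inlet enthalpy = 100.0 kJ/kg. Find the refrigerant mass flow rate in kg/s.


dh = 218.3 - 100.0 = 118.3 kJ/kg
m_dot = Q / dh = 168.7 / 118.3 = 1.426 kg/s

1.426


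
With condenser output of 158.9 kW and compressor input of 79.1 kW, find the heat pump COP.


COP_hp = Q_cond / W
COP_hp = 158.9 / 79.1
COP_hp = 2.009

2.009


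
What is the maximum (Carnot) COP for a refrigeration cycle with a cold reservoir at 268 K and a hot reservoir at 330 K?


dT = 330 - 268 = 62 K
COP_carnot = T_cold / dT = 268 / 62
COP_carnot = 4.323

4.323


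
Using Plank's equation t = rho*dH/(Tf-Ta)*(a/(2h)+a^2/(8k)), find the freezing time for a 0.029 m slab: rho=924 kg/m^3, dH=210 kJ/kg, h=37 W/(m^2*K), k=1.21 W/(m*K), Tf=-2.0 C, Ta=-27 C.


dT = -2.0 - (-27) = 25.0 K
term1 = a/(2h) = 0.029/(2*37) = 0.0003918918919
term2 = a^2/(8k) = 0.029^2/(8*1.21) = 0.00008688016529
t = rho*dH*1000/dT * (term1 + term2)
t = 924*210*1000/25.0 * (0.0003918918919 + 0.00008688016529)
t = 3716 s

3716


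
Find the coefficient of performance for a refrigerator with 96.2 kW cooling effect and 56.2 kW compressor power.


COP = Q_evap / W
COP = 96.2 / 56.2
COP = 1.712

1.712


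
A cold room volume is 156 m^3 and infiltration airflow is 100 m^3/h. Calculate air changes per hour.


ACH = flow / volume
ACH = 100 / 156
ACH = 0.641

0.641


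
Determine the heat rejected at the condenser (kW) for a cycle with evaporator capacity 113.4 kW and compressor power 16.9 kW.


Q_cond = Q_evap + W
Q_cond = 113.4 + 16.9
Q_cond = 130.3 kW

130.3


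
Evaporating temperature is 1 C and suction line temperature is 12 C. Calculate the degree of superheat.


Superheat = T_suction - T_evap
Superheat = 12 - (1)
Superheat = 11 K

11


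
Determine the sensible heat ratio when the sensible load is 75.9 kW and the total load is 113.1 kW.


SHR = Q_sensible / Q_total
SHR = 75.9 / 113.1
SHR = 0.671

0.671


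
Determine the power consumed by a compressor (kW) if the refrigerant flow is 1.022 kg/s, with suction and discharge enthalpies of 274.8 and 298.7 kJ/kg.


dh = 298.7 - 274.8 = 23.9 kJ/kg
W = m_dot * dh = 1.022 * 23.9 = 24.43 kW

24.43


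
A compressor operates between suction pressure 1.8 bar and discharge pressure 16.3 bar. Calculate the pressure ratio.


PR = P_high / P_low
PR = 16.3 / 1.8
PR = 9.056

9.056


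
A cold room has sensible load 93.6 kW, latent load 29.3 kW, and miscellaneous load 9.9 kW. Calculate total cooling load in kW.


Q_total = Q_s + Q_l + Q_misc
Q_total = 93.6 + 29.3 + 9.9
Q_total = 132.8 kW

132.8


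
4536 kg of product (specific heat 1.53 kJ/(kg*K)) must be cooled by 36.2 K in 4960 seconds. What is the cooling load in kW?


Q = m * cp * dT / t
Q = 4536 * 1.53 * 36.2 / 4960
Q = 50.651 kW

50.651


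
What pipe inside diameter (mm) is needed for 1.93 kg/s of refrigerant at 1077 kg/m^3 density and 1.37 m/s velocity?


A = m_dot / (rho * v) = 1.93 / (1077 * 1.37) = 0.001308040041 m^2
d = sqrt(4*A/pi) * 1000
d = 40.8 mm

40.8


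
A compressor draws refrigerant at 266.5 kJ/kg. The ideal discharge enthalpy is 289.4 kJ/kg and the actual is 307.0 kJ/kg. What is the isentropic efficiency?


dh_ideal = 289.4 - 266.5 = 22.9 kJ/kg
dh_actual = 307.0 - 266.5 = 40.5 kJ/kg
eta_s = dh_ideal / dh_actual = 22.9 / 40.5
eta_s = 0.5654

0.5654


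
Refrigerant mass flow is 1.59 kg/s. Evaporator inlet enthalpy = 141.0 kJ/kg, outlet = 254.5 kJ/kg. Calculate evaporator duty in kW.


dh = 254.5 - 141.0 = 113.5 kJ/kg
Q_evap = m_dot * dh = 1.59 * 113.5
Q_evap = 180.47 kW

180.47


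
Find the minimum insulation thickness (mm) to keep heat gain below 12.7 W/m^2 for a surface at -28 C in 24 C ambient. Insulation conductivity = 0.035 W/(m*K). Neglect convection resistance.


dT = 24 - (-28) = 52 K
thickness = k * dT / q_max * 1000
thickness = 0.035 * 52 / 12.7 * 1000
thickness = 143.3 mm

143.3


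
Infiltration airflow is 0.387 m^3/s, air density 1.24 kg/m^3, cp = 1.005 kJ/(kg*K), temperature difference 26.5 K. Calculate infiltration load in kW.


Q = V_dot * rho * cp * dT
Q = 0.387 * 1.24 * 1.005 * 26.5
Q = 12.78 kW

12.78


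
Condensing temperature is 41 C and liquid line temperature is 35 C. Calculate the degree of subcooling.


Subcooling = T_cond - T_liquid
Subcooling = 41 - 35
Subcooling = 6 K

6


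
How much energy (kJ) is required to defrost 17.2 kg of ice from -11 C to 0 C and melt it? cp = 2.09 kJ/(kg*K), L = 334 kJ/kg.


Sensible heat = cp * dT = 2.09 * 11 = 22.99 kJ/kg
Total per kg = 22.99 + 334 = 356.99 kJ/kg
Q = m * total = 17.2 * 356.99
Q = 6140.2 kJ

6140.2


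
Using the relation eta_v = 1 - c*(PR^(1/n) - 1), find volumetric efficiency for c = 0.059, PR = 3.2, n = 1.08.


PR^(1/n) = 3.2^(1/1.08) = 2.93583377
eta_v = 1 - 0.059 * (2.93583377 - 1)
eta_v = 0.8858

0.8858


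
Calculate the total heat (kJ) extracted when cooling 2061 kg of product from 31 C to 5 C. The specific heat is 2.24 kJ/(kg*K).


dT = 31 - (5) = 26 K
Q = m * cp * dT = 2061 * 2.24 * 26
Q = 120033 kJ

120033


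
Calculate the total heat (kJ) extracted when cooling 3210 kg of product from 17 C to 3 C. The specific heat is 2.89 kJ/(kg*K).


dT = 17 - (3) = 14 K
Q = m * cp * dT = 3210 * 2.89 * 14
Q = 129877 kJ

129877


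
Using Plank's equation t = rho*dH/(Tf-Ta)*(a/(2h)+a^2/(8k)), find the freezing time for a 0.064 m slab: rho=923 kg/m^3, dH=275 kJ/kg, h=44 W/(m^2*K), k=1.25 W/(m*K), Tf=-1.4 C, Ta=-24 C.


dT = -1.4 - (-24) = 22.6 K
term1 = a/(2h) = 0.064/(2*44) = 0.0007272727273
term2 = a^2/(8k) = 0.064^2/(8*1.25) = 0.0004096
t = rho*dH*1000/dT * (term1 + term2)
t = 923*275*1000/22.6 * (0.0007272727273 + 0.0004096)
t = 12768 s

12768


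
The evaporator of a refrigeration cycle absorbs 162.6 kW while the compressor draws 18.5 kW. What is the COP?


COP = Q_evap / W
COP = 162.6 / 18.5
COP = 8.789

8.789


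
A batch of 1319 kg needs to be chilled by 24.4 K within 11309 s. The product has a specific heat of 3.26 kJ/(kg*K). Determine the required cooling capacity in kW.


Q = m * cp * dT / t
Q = 1319 * 3.26 * 24.4 / 11309
Q = 9.277 kW

9.277


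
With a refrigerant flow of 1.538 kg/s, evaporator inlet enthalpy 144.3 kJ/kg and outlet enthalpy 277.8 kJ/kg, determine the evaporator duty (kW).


dh = 277.8 - 144.3 = 133.5 kJ/kg
Q_evap = m_dot * dh = 1.538 * 133.5
Q_evap = 205.32 kW

205.32


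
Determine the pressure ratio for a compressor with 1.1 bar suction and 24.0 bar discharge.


PR = P_high / P_low
PR = 24.0 / 1.1
PR = 21.818

21.818


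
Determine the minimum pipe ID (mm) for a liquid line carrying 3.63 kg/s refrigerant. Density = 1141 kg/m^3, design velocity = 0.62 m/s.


A = m_dot / (rho * v) = 3.63 / (1141 * 0.62) = 0.00513132227 m^2
d = sqrt(4*A/pi) * 1000
d = 80.8 mm

80.8


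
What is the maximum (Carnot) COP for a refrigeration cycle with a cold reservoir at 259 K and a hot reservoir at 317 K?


dT = 317 - 259 = 58 K
COP_carnot = T_cold / dT = 259 / 58
COP_carnot = 4.466

4.466


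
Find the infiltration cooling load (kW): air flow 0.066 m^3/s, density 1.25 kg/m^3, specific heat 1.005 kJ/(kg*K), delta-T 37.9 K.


Q = V_dot * rho * cp * dT
Q = 0.066 * 1.25 * 1.005 * 37.9
Q = 3.142 kW

3.142


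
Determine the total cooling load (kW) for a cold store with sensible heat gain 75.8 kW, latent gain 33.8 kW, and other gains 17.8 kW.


Q_total = Q_s + Q_l + Q_misc
Q_total = 75.8 + 33.8 + 17.8
Q_total = 127.4 kW

127.4


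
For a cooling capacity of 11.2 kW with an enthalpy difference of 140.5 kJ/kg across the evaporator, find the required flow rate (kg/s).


m_dot = Q / dh
m_dot = 11.2 / 140.5
m_dot = 0.0797 kg/s

0.0797


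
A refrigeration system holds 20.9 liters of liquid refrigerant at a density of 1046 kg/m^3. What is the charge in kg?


Charge = V * rho / 1000
Charge = 20.9 * 1046 / 1000
Charge = 21.86 kg

21.86


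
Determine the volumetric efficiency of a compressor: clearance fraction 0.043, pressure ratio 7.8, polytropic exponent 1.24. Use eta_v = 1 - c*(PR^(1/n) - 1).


PR^(1/n) = 7.8^(1/1.24) = 5.24120481
eta_v = 1 - 0.043 * (5.24120481 - 1)
eta_v = 0.8176

0.8176


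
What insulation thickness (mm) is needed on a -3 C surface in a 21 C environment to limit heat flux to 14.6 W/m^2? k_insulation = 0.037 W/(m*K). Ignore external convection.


dT = 21 - (-3) = 24 K
thickness = k * dT / q_max * 1000
thickness = 0.037 * 24 / 14.6 * 1000
thickness = 60.8 mm

60.8


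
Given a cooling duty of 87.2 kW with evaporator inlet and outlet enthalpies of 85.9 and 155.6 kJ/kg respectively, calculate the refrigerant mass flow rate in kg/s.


dh = 155.6 - 85.9 = 69.7 kJ/kg
m_dot = Q / dh = 87.2 / 69.7 = 1.2511 kg/s

1.2511


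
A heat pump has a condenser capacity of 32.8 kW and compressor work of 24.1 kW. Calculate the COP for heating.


COP_hp = Q_cond / W
COP_hp = 32.8 / 24.1
COP_hp = 1.361

1.361


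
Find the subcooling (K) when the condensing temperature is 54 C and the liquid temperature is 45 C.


Subcooling = T_cond - T_liquid
Subcooling = 54 - 45
Subcooling = 9 K

9


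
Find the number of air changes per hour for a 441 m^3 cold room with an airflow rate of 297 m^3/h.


ACH = flow / volume
ACH = 297 / 441
ACH = 0.673

0.673


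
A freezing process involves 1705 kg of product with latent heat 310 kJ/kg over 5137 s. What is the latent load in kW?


Q_lat = m * h_fg / t
Q_lat = 1705 * 310 / 5137
Q_lat = 102.89 kW

102.89


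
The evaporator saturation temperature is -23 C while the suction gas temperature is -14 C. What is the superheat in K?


Superheat = T_suction - T_evap
Superheat = -14 - (-23)
Superheat = 9 K

9


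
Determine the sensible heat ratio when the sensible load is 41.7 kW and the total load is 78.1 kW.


SHR = Q_sensible / Q_total
SHR = 41.7 / 78.1
SHR = 0.534

0.534


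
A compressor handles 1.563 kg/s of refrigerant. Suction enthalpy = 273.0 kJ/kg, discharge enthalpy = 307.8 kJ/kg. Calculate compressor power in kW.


dh = 307.8 - 273.0 = 34.8 kJ/kg
W = m_dot * dh = 1.563 * 34.8 = 54.39 kW

54.39


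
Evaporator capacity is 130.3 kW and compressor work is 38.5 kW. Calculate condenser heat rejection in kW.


Q_cond = Q_evap + W
Q_cond = 130.3 + 38.5
Q_cond = 168.8 kW

168.8


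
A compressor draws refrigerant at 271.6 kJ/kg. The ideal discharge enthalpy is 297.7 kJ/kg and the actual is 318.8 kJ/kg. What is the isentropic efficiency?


dh_ideal = 297.7 - 271.6 = 26.1 kJ/kg
dh_actual = 318.8 - 271.6 = 47.2 kJ/kg
eta_s = dh_ideal / dh_actual = 26.1 / 47.2
eta_s = 0.553

0.553


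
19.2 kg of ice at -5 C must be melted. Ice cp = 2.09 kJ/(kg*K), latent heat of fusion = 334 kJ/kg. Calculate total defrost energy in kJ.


Sensible heat = cp * dT = 2.09 * 5 = 10.45 kJ/kg
Total per kg = 10.45 + 334 = 344.45 kJ/kg
Q = m * total = 19.2 * 344.45
Q = 6613.4 kJ

6613.4


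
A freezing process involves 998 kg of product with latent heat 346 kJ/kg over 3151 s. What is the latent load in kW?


Q_lat = m * h_fg / t
Q_lat = 998 * 346 / 3151
Q_lat = 109.59 kW

109.59


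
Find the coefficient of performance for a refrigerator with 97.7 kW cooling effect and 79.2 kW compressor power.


COP = Q_evap / W
COP = 97.7 / 79.2
COP = 1.234

1.234


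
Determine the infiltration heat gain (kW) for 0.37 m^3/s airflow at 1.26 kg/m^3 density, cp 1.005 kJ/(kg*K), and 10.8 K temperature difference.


Q = V_dot * rho * cp * dT
Q = 0.37 * 1.26 * 1.005 * 10.8
Q = 5.06 kW

5.06


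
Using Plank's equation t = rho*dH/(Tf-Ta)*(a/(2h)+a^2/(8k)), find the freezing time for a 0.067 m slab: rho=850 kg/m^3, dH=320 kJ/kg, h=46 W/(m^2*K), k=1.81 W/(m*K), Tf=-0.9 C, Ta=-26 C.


dT = -0.9 - (-26) = 25.1 K
term1 = a/(2h) = 0.067/(2*46) = 0.0007282608696
term2 = a^2/(8k) = 0.067^2/(8*1.81) = 0.0003100138122
t = rho*dH*1000/dT * (term1 + term2)
t = 850*320*1000/25.1 * (0.0007282608696 + 0.0003100138122)
t = 11251 s

11251


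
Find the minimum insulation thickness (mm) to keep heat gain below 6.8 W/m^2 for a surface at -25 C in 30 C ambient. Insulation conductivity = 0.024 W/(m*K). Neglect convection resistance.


dT = 30 - (-25) = 55 K
thickness = k * dT / q_max * 1000
thickness = 0.024 * 55 / 6.8 * 1000
thickness = 194.1 mm

194.1


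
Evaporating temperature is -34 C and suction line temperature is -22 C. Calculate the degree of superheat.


Superheat = T_suction - T_evap
Superheat = -22 - (-34)
Superheat = 12 K

12


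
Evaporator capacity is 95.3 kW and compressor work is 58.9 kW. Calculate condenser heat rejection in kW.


Q_cond = Q_evap + W
Q_cond = 95.3 + 58.9
Q_cond = 154.2 kW

154.2


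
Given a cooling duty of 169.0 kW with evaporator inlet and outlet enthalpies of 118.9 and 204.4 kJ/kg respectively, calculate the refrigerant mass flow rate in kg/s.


dh = 204.4 - 118.9 = 85.5 kJ/kg
m_dot = Q / dh = 169.0 / 85.5 = 1.9766 kg/s

1.9766


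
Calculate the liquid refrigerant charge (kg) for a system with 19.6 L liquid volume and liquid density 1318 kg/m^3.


Charge = V * rho / 1000
Charge = 19.6 * 1318 / 1000
Charge = 25.83 kg

25.83


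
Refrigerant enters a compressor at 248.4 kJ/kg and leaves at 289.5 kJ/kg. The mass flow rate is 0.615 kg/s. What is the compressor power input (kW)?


dh = 289.5 - 248.4 = 41.1 kJ/kg
W = m_dot * dh = 0.615 * 41.1 = 25.28 kW

25.28


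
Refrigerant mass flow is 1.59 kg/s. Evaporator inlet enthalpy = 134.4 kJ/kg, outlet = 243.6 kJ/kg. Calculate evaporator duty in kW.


dh = 243.6 - 134.4 = 109.2 kJ/kg
Q_evap = m_dot * dh = 1.59 * 109.2
Q_evap = 173.63 kW

173.63


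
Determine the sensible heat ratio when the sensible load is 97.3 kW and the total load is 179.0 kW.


SHR = Q_sensible / Q_total
SHR = 97.3 / 179.0
SHR = 0.544

0.544


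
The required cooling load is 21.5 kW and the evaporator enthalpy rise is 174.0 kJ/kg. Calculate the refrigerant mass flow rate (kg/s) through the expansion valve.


m_dot = Q / dh
m_dot = 21.5 / 174.0
m_dot = 0.1236 kg/s

0.1236


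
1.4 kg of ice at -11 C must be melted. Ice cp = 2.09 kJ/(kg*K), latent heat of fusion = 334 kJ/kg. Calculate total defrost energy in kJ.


Sensible heat = cp * dT = 2.09 * 11 = 22.99 kJ/kg
Total per kg = 22.99 + 334 = 356.99 kJ/kg
Q = m * total = 1.4 * 356.99
Q = 499.8 kJ

499.8


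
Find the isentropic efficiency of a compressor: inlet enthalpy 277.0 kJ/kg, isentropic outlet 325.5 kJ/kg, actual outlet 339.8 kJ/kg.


dh_ideal = 325.5 - 277.0 = 48.5 kJ/kg
dh_actual = 339.8 - 277.0 = 62.8 kJ/kg
eta_s = dh_ideal / dh_actual = 48.5 / 62.8
eta_s = 0.7723

0.7723


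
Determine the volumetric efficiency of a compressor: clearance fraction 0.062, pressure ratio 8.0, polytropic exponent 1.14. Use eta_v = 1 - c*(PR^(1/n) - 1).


PR^(1/n) = 8.0^(1/1.14) = 6.19703857
eta_v = 1 - 0.062 * (6.19703857 - 1)
eta_v = 0.6778

0.6778


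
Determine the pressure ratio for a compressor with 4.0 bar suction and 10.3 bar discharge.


PR = P_high / P_low
PR = 10.3 / 4.0
PR = 2.575

2.575


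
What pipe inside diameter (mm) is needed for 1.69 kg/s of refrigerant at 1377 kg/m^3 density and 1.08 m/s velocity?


A = m_dot / (rho * v) = 1.69 / (1377 * 1.08) = 0.001136394201 m^2
d = sqrt(4*A/pi) * 1000
d = 38.0 mm

38.0


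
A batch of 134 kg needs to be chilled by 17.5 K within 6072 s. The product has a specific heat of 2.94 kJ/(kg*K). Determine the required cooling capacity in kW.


Q = m * cp * dT / t
Q = 134 * 2.94 * 17.5 / 6072
Q = 1.135 kW

1.135


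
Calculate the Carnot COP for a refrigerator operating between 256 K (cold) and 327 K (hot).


dT = 327 - 256 = 71 K
COP_carnot = T_cold / dT = 256 / 71
COP_carnot = 3.606

3.606


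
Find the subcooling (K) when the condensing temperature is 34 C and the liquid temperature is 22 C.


Subcooling = T_cond - T_liquid
Subcooling = 34 - 22
Subcooling = 12 K

12


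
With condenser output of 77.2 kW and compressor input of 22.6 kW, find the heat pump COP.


COP_hp = Q_cond / W
COP_hp = 77.2 / 22.6
COP_hp = 3.416

3.416


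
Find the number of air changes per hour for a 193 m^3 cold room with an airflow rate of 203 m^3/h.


ACH = flow / volume
ACH = 203 / 193
ACH = 1.052

1.052


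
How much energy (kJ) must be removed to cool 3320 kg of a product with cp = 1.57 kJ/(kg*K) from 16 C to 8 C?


dT = 16 - (8) = 8 K
Q = m * cp * dT = 3320 * 1.57 * 8
Q = 41699 kJ

41699


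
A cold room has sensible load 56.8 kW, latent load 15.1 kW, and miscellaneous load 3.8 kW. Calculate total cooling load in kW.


Q_total = Q_s + Q_l + Q_misc
Q_total = 56.8 + 15.1 + 3.8
Q_total = 75.7 kW

75.7


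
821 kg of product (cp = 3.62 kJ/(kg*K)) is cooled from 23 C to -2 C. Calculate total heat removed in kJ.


dT = 23 - (-2) = 25 K
Q = m * cp * dT = 821 * 3.62 * 25
Q = 74301 kJ

74301


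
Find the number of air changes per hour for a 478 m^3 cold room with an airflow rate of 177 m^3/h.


ACH = flow / volume
ACH = 177 / 478
ACH = 0.37

0.37


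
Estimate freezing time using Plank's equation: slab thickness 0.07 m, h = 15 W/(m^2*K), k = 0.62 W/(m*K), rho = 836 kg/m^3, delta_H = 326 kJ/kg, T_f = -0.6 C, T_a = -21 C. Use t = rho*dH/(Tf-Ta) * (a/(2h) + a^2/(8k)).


dT = -0.6 - (-21) = 20.4 K
term1 = a/(2h) = 0.07/(2*15) = 0.002333333333
term2 = a^2/(8k) = 0.07^2/(8*0.62) = 0.0009879032258
t = rho*dH*1000/dT * (term1 + term2)
t = 836*326*1000/20.4 * (0.002333333333 + 0.0009879032258)
t = 44370 s

44370


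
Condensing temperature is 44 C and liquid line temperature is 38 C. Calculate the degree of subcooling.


Subcooling = T_cond - T_liquid
Subcooling = 44 - 38
Subcooling = 6 K

6


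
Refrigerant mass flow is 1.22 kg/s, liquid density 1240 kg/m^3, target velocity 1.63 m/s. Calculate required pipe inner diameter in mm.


A = m_dot / (rho * v) = 1.22 / (1240 * 1.63) = 0.0006036018207 m^2
d = sqrt(4*A/pi) * 1000
d = 27.7 mm

27.7


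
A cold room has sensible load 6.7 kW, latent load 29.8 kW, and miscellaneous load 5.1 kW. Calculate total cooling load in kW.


Q_total = Q_s + Q_l + Q_misc
Q_total = 6.7 + 29.8 + 5.1
Q_total = 41.6 kW

41.6


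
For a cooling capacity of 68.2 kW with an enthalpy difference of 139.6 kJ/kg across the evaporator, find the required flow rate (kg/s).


m_dot = Q / dh
m_dot = 68.2 / 139.6
m_dot = 0.4885 kg/s

0.4885


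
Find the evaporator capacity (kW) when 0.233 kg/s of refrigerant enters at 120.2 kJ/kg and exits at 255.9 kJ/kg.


dh = 255.9 - 120.2 = 135.7 kJ/kg
Q_evap = m_dot * dh = 0.233 * 135.7
Q_evap = 31.62 kW

31.62


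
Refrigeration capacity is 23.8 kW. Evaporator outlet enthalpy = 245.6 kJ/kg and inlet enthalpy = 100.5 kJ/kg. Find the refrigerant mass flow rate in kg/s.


dh = 245.6 - 100.5 = 145.1 kJ/kg
m_dot = Q / dh = 23.8 / 145.1 = 0.164 kg/s

0.164


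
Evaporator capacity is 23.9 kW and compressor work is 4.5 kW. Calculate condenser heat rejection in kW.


Q_cond = Q_evap + W
Q_cond = 23.9 + 4.5
Q_cond = 28.4 kW

28.4


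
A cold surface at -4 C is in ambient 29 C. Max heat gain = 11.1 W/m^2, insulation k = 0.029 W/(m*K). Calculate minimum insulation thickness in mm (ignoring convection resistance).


dT = 29 - (-4) = 33 K
thickness = k * dT / q_max * 1000
thickness = 0.029 * 33 / 11.1 * 1000
thickness = 86.2 mm

86.2


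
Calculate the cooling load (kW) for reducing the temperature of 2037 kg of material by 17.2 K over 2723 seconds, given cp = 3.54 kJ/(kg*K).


Q = m * cp * dT / t
Q = 2037 * 3.54 * 17.2 / 2723
Q = 45.549 kW

45.549


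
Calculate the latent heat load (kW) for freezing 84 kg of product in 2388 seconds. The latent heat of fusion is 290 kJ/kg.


Q_lat = m * h_fg / t
Q_lat = 84 * 290 / 2388
Q_lat = 10.2 kW

10.2


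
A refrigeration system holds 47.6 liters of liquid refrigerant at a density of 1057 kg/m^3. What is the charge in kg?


Charge = V * rho / 1000
Charge = 47.6 * 1057 / 1000
Charge = 50.31 kg

50.31


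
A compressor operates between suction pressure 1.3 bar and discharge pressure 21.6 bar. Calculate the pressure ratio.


PR = P_high / P_low
PR = 21.6 / 1.3
PR = 16.615

16.615


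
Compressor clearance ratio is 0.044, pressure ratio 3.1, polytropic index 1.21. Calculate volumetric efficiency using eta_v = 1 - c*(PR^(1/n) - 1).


PR^(1/n) = 3.1^(1/1.21) = 2.54732316
eta_v = 1 - 0.044 * (2.54732316 - 1)
eta_v = 0.9319

0.9319


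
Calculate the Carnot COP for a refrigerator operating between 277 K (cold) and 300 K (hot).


dT = 300 - 277 = 23 K
COP_carnot = T_cold / dT = 277 / 23
COP_carnot = 12.043

12.043


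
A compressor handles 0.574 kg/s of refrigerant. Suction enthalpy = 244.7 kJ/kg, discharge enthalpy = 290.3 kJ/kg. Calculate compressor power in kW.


dh = 290.3 - 244.7 = 45.6 kJ/kg
W = m_dot * dh = 0.574 * 45.6 = 26.17 kW

26.17


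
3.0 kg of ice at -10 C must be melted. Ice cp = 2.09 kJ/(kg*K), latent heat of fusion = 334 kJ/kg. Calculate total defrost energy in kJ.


Sensible heat = cp * dT = 2.09 * 10 = 20.9 kJ/kg
Total per kg = 20.9 + 334 = 354.9 kJ/kg
Q = m * total = 3.0 * 354.9
Q = 1064.7 kJ

1064.7


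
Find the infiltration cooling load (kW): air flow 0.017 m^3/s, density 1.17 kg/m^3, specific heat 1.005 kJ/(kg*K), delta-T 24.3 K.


Q = V_dot * rho * cp * dT
Q = 0.017 * 1.17 * 1.005 * 24.3
Q = 0.486 kW

0.486


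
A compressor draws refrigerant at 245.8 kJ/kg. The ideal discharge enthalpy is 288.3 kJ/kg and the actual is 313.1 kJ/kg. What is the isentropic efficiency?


dh_ideal = 288.3 - 245.8 = 42.5 kJ/kg
dh_actual = 313.1 - 245.8 = 67.3 kJ/kg
eta_s = dh_ideal / dh_actual = 42.5 / 67.3
eta_s = 0.6315

0.6315


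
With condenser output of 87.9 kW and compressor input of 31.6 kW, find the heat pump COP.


COP_hp = Q_cond / W
COP_hp = 87.9 / 31.6
COP_hp = 2.782

2.782


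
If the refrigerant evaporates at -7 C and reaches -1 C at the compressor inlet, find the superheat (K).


Superheat = T_suction - T_evap
Superheat = -1 - (-7)
Superheat = 6 K

6


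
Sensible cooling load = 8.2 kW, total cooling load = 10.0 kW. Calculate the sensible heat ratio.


SHR = Q_sensible / Q_total
SHR = 8.2 / 10.0
SHR = 0.82

0.82


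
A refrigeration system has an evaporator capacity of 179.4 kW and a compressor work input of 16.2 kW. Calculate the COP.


COP = Q_evap / W
COP = 179.4 / 16.2
COP = 11.074

11.074


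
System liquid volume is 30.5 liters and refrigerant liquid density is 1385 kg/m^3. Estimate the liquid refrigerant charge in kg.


Charge = V * rho / 1000
Charge = 30.5 * 1385 / 1000
Charge = 42.24 kg

42.24


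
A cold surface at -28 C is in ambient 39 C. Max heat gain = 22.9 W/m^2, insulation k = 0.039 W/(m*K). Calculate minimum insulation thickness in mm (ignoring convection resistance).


dT = 39 - (-28) = 67 K
thickness = k * dT / q_max * 1000
thickness = 0.039 * 67 / 22.9 * 1000
thickness = 114.1 mm

114.1


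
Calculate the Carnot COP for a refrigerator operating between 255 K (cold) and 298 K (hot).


dT = 298 - 255 = 43 K
COP_carnot = T_cold / dT = 255 / 43
COP_carnot = 5.93

5.93


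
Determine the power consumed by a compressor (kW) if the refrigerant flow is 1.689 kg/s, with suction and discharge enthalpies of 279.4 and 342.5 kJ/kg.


dh = 342.5 - 279.4 = 63.1 kJ/kg
W = m_dot * dh = 1.689 * 63.1 = 106.58 kW

106.58


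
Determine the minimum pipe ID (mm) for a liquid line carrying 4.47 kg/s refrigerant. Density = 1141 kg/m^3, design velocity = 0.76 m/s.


A = m_dot / (rho * v) = 4.47 / (1141 * 0.76) = 0.005154758061 m^2
d = sqrt(4*A/pi) * 1000
d = 81.0 mm

81.0


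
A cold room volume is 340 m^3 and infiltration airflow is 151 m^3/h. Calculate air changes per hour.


ACH = flow / volume
ACH = 151 / 340
ACH = 0.444

0.444


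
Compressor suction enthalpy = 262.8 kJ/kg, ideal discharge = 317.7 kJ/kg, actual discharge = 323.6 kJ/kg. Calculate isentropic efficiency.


dh_ideal = 317.7 - 262.8 = 54.9 kJ/kg
dh_actual = 323.6 - 262.8 = 60.8 kJ/kg
eta_s = dh_ideal / dh_actual = 54.9 / 60.8
eta_s = 0.903

0.903


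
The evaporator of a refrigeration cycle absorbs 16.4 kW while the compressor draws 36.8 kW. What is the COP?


COP = Q_evap / W
COP = 16.4 / 36.8
COP = 0.446

0.446


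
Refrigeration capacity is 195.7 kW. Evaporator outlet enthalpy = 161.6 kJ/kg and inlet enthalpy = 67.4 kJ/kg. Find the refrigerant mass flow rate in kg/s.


dh = 161.6 - 67.4 = 94.2 kJ/kg
m_dot = Q / dh = 195.7 / 94.2 = 2.0775 kg/s

2.0775


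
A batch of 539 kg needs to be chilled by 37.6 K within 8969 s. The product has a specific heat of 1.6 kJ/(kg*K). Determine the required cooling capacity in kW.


Q = m * cp * dT / t
Q = 539 * 1.6 * 37.6 / 8969
Q = 3.615 kW

3.615


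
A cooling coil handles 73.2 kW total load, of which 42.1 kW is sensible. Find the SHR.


SHR = Q_sensible / Q_total
SHR = 42.1 / 73.2
SHR = 0.575

0.575
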